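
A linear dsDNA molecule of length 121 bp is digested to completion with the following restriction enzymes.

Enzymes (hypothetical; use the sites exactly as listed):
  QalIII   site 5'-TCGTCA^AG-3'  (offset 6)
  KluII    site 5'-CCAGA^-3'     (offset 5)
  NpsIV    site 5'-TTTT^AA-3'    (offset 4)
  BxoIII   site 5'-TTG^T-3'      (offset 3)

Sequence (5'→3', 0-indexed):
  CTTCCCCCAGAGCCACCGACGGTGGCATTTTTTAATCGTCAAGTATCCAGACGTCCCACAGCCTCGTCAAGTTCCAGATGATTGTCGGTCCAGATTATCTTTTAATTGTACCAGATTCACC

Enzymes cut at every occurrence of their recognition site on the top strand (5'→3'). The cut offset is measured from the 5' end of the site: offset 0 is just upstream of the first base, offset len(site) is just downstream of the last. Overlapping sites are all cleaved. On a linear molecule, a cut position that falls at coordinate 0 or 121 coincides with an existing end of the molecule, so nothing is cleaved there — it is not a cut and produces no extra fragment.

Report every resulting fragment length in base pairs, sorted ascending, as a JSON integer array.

[5,6,6,7,8,9,9,10,10,11,18,22]

Per-enzyme occurrences:
  QalIII TCGTCAAG/6: at [35, 63] ⇒ [41, 69]
  KluII CCAGA/5: at [6, 46, 73, 89, 110] ⇒ [11, 51, 78, 94, 115]
  NpsIV TTTTAA/4: at [29, 99] ⇒ [33, 103]
  BxoIII TTGT/3: at [81, 105] ⇒ [84, 108]

All cut coordinates (distinct, sorted): [11, 33, 41, 51, 69, 78, 84, 94, 103, 108, 115]

Fragment lengths:
  [0,11): 11 bp
  [11,33): 22 bp
  [33,41): 8 bp
  [41,51): 10 bp
  [51,69): 18 bp
  [69,78): 9 bp
  [78,84): 6 bp
  [84,94): 10 bp
  [94,103): 9 bp
  [103,108): 5 bp
  [108,115): 7 bp
  [115,121): 6 bp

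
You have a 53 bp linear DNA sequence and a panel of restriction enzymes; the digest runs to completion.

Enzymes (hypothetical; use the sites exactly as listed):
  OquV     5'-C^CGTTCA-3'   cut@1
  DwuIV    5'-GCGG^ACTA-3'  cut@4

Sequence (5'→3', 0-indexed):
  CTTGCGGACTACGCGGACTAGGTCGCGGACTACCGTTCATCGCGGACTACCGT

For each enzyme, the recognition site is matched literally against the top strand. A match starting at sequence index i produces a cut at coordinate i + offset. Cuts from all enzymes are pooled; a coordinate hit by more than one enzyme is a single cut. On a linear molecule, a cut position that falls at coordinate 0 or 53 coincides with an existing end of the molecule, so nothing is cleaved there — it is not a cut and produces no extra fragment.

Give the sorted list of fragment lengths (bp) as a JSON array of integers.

Scan for sites:
  OquV CCGTTCA/1: at [32] ⇒ [33]
  DwuIV GCGGACTA/4: at [3, 12, 24, 41] ⇒ [7, 16, 28, 45]

All cut coordinates (distinct, sorted): [7, 16, 28, 33, 45]

Fragments:
  [0,7): 7 bp
  [7,16): 9 bp
  [16,28): 12 bp
  [28,33): 5 bp
  [33,45): 12 bp
  [45,53): 8 bp

[5,7,8,9,12,12]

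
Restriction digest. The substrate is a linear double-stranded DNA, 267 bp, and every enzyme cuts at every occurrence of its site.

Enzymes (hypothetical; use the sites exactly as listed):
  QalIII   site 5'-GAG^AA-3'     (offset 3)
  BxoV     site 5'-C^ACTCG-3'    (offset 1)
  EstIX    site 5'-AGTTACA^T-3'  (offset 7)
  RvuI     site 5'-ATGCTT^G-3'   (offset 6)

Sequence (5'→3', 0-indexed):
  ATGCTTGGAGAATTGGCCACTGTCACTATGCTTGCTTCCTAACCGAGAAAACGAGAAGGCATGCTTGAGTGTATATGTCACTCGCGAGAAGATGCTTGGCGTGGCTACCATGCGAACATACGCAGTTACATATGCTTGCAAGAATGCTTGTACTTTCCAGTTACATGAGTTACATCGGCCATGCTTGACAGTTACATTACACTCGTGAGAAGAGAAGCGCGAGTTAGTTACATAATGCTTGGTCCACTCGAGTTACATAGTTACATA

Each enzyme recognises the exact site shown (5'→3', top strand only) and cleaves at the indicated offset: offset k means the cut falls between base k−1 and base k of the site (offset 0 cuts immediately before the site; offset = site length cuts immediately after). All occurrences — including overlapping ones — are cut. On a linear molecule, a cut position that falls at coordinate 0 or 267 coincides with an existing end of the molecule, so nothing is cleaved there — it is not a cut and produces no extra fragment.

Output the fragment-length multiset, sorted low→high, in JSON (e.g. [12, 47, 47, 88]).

Site scan:
  QalIII GAGAA/3: at [7, 44, 52, 85, 206, 211] ⇒ [10, 47, 55, 88, 209, 214]
  BxoV CACTCG/1: at [78, 199, 244] ⇒ [79, 200, 245]
  EstIX AGTTACAT/7: at [123, 158, 167, 189, 225, 250, 258] ⇒ [130, 165, 174, 196, 232, 257, 265]
  RvuI ATGCTTG/6: at [0, 27, 60, 91, 131, 143, 180, 234] ⇒ [6, 33, 66, 97, 137, 149, 186, 240]

Pooled cuts: [6, 10, 33, 47, 55, 66, 79, 88, 97, 130, 137, 149, 165, 174, 186, 196, 200, 209, 214, 232, 240, 245, 257, 265]

Fragment lengths:
  [0,6): 6 bp
  [6,10): 4 bp
  [10,33): 23 bp
  [33,47): 14 bp
  [47,55): 8 bp
  [55,66): 11 bp
  [66,79): 13 bp
  [79,88): 9 bp
  [88,97): 9 bp
  [97,130): 33 bp
  [130,137): 7 bp
  [137,149): 12 bp
  [149,165): 16 bp
  [165,174): 9 bp
  [174,186): 12 bp
  [186,196): 10 bp
  [196,200): 4 bp
  [200,209): 9 bp
  [209,214): 5 bp
  [214,232): 18 bp
  [232,240): 8 bp
  [240,245): 5 bp
  [245,257): 12 bp
  [257,265): 8 bp
  [265,267): 2 bp

[2,4,4,5,5,6,7,8,8,8,9,9,9,9,10,11,12,12,12,13,14,16,18,23,33]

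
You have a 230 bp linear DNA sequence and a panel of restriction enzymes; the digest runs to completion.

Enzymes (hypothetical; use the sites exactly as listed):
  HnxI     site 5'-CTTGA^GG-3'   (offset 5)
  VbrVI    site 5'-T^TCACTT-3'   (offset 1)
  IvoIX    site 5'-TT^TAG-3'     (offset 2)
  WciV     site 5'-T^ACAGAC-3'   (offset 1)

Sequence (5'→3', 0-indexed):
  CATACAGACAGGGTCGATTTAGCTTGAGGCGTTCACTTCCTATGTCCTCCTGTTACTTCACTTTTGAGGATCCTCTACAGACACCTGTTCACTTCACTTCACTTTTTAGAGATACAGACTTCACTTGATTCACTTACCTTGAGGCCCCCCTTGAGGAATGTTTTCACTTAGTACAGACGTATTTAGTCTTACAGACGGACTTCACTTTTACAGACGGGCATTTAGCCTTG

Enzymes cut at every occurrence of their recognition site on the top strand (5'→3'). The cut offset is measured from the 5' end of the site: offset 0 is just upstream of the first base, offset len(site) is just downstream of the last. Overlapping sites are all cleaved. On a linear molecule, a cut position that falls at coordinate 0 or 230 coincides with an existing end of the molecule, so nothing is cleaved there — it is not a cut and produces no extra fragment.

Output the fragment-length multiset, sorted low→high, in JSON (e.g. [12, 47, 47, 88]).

[3,5,5,5,7,7,7,8,8,8,8,9,9,9,11,11,12,12,13,13,16,19,25]

Scan for sites:
  HnxI CTTGAGG/5: at [22, 137, 149] ⇒ [27, 142, 154]
  VbrVI TTCACTT/1: at [31, 56, 87, 92, 97, 119, 128, 162, 200] ⇒ [32, 57, 88, 93, 98, 120, 129, 163, 201]
  IvoIX TTTAG/2: at [17, 104, 181, 220] ⇒ [19, 106, 183, 222]
  WciV TACAGAC/1: at [2, 75, 112, 171, 189, 208] ⇒ [3, 76, 113, 172, 190, 209]

Pooled cuts: [3, 19, 27, 32, 57, 76, 88, 93, 98, 106, 113, 120, 129, 142, 154, 163, 172, 183, 190, 201, 209, 222]

Fragment lengths:
  [0,3): 3 bp
  [3,19): 16 bp
  [19,27): 8 bp
  [27,32): 5 bp
  [32,57): 25 bp
  [57,76): 19 bp
  [76,88): 12 bp
  [88,93): 5 bp
  [93,98): 5 bp
  [98,106): 8 bp
  [106,113): 7 bp
  [113,120): 7 bp
  [120,129): 9 bp
  [129,142): 13 bp
  [142,154): 12 bp
  [154,163): 9 bp
  [163,172): 9 bp
  [172,183): 11 bp
  [183,190): 7 bp
  [190,201): 11 bp
  [201,209): 8 bp
  [209,222): 13 bp
  [222,230): 8 bp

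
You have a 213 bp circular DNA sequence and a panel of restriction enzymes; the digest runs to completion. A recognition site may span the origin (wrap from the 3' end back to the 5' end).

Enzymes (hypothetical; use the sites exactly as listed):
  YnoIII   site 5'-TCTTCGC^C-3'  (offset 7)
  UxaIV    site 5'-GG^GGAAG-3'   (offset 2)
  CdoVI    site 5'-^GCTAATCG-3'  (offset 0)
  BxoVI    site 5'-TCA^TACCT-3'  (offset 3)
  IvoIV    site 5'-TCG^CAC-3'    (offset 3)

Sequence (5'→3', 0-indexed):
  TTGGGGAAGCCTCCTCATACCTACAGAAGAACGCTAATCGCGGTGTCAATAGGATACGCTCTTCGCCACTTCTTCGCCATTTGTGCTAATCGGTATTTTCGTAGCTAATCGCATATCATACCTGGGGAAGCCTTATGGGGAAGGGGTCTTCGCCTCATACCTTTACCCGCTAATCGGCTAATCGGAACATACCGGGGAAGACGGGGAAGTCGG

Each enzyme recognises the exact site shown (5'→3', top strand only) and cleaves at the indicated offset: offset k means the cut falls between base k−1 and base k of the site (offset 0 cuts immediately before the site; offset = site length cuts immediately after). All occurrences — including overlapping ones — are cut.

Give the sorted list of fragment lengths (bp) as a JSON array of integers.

Site scan:
  YnoIII (TCTTCGCC, off=7): starts [59, 70, 146] → cuts [66, 77, 153]
  UxaIV (GGGGAAG, off=2): starts [2, 123, 136, 193, 202] → cuts [4, 125, 138, 195, 204]
  CdoVI (GCTAATCG, off=0): starts [32, 84, 103, 168, 176] → cuts [32, 84, 103, 168, 176]
  BxoVI (TCATACCT, off=3): starts [14, 115, 154] → cuts [17, 118, 157]
  IvoIV (TCGCAC, off=3): no sites

Pooled cuts: [4, 17, 32, 66, 77, 84, 103, 118, 125, 138, 153, 157, 168, 176, 195, 204]

Fragments:
  4→17: 13 bp
  17→32: 15 bp
  32→66: 34 bp
  66→77: 11 bp
  77→84: 7 bp
  84→103: 19 bp
  103→118: 15 bp
  118→125: 7 bp
  125→138: 13 bp
  138→153: 15 bp
  153→157: 4 bp
  157→168: 11 bp
  168→176: 8 bp
  176→195: 19 bp
  195→204: 9 bp
  204→4 (wrap): 213-204+4 = 13 bp

[4,7,7,8,9,11,11,13,13,13,15,15,15,19,19,34]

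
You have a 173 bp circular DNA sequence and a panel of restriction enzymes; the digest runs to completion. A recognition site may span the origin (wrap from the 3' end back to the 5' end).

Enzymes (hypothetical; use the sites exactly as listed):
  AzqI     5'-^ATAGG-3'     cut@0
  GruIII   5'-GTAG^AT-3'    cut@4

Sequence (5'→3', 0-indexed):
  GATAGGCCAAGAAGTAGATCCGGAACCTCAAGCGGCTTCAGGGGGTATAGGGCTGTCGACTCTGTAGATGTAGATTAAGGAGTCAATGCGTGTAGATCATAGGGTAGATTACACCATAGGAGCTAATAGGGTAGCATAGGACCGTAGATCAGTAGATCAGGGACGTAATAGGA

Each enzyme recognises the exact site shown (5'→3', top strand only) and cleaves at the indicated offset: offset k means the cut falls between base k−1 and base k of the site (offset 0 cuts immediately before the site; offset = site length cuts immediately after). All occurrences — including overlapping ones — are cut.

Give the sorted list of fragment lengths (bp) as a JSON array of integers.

[3,6,7,8,8,9,10,10,12,12,16,21,22,29]

Scan for sites:
  AzqI ATAGG/0: at [1, 46, 98, 115, 125, 135, 167] ⇒ [1, 46, 98, 115, 125, 135, 167]
  GruIII GTAGAT/4: at [13, 63, 69, 91, 103, 143, 151] ⇒ [17, 67, 73, 95, 107, 147, 155]

All cut coordinates (distinct, sorted): [1, 17, 46, 67, 73, 95, 98, 107, 115, 125, 135, 147, 155, 167]

Fragment lengths:
  1→17: 16 bp
  17→46: 29 bp
  46→67: 21 bp
  67→73: 6 bp
  73→95: 22 bp
  95→98: 3 bp
  98→107: 9 bp
  107→115: 8 bp
  115→125: 10 bp
  125→135: 10 bp
  135→147: 12 bp
  147→155: 8 bp
  155→167: 12 bp
  167→1 (wrap): 173-167+1 = 7 bp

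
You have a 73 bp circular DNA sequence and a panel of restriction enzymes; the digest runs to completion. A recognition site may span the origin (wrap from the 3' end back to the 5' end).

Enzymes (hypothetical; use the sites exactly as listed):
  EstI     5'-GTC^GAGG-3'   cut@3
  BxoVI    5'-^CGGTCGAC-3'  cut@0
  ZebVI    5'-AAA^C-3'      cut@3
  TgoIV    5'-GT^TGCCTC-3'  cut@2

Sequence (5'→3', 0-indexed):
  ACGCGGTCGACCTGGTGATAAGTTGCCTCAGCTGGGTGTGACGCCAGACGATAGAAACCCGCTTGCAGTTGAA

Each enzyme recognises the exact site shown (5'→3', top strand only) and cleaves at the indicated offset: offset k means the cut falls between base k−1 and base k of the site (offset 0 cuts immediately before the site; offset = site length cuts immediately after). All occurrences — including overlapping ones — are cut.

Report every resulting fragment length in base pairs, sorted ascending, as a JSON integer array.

[2,17,20,34]

Site scan:
  EstI (GTCGAGG, off=3): no sites
  BxoVI (CGGTCGAC, off=0): starts [3] → cuts [3]
  ZebVI (AAAC, off=3): starts [54, 71] → cuts [1, 57]
  TgoIV (GTTGCCTC, off=2): starts [21] → cuts [23]

All cut coordinates (distinct, sorted): [1, 3, 23, 57]

Fragment lengths:
  1→3: 2 bp
  3→23: 20 bp
  23→57: 34 bp
  57→1 (wrap): 73-57+1 = 17 bp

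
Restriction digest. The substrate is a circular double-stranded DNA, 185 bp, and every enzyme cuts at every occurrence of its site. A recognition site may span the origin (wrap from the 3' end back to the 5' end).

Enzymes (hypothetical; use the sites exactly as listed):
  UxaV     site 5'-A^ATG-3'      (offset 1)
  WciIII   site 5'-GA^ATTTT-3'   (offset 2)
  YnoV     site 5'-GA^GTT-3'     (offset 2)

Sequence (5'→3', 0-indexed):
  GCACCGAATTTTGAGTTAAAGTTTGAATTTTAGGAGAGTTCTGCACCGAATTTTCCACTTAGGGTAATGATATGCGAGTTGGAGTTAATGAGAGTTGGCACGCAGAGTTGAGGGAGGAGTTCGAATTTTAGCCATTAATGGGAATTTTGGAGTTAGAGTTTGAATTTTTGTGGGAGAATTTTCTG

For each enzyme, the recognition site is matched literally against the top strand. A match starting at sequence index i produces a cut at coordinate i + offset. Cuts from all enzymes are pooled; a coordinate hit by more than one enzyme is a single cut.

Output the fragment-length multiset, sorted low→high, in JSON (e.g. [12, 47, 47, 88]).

[4,6,6,6,6,6,6,7,8,11,11,12,12,12,13,13,14,15,17]

Per-enzyme occurrences:
  UxaV (AATG, off=1): starts [65, 86, 136] → cuts [66, 87, 137]
  WciIII (GAATTTT, off=2): starts [5, 24, 47, 122, 141, 161, 175] → cuts [7, 26, 49, 124, 143, 163, 177]
  YnoV (GAGTT, off=2): starts [12, 35, 75, 81, 91, 104, 116, 149, 155] → cuts [14, 37, 77, 83, 93, 106, 118, 151, 157]

All cut coordinates (distinct, sorted): [7, 14, 26, 37, 49, 66, 77, 83, 87, 93, 106, 118, 124, 137, 143, 151, 157, 163, 177]

Fragment lengths:
  7→14: 7 bp
  14→26: 12 bp
  26→37: 11 bp
  37→49: 12 bp
  49→66: 17 bp
  66→77: 11 bp
  77→83: 6 bp
  83→87: 4 bp
  87→93: 6 bp
  93→106: 13 bp
  106→118: 12 bp
  118→124: 6 bp
  124→137: 13 bp
  137→143: 6 bp
  143→151: 8 bp
  151→157: 6 bp
  157→163: 6 bp
  163→177: 14 bp
  177→7 (wrap): 185-177+7 = 15 bp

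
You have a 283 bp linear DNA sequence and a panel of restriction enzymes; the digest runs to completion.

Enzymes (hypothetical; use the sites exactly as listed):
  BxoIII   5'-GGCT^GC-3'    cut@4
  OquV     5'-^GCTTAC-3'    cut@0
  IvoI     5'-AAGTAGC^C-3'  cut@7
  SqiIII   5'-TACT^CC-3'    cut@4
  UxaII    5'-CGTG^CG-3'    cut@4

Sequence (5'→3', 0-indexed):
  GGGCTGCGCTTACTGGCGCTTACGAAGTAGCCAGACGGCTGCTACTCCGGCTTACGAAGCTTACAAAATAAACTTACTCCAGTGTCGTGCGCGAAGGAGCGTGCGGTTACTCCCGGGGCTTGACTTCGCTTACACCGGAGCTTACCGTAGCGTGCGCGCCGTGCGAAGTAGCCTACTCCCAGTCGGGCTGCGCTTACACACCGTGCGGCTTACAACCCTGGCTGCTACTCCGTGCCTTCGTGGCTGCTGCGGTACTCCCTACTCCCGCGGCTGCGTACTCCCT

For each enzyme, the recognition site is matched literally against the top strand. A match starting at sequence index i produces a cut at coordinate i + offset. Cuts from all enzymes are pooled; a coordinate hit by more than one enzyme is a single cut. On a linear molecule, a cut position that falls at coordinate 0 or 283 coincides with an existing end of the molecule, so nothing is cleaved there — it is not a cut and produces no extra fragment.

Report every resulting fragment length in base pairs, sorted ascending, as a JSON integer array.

Site scan:
  BxoIII (GGCTGC, off=4): starts [1, 36, 185, 219, 241, 268] → cuts [5, 40, 189, 223, 245, 272]
  OquV (GCTTAC, off=0): starts [7, 17, 49, 58, 127, 139, 191, 207] → cuts [7, 17, 49, 58, 127, 139, 191, 207]
  IvoI (AAGTAGCC, off=7): starts [24, 165] → cuts [31, 172]
  SqiIII (TACTCC, off=4): starts [42, 74, 107, 173, 225, 252, 259, 275] → cuts [46, 78, 111, 177, 229, 256, 263, 279]
  UxaII (CGTGCG, off=4): starts [85, 99, 150, 159, 201] → cuts [89, 103, 154, 163, 205]

Pooled cuts: [5, 7, 17, 31, 40, 46, 49, 58, 78, 89, 103, 111, 127, 139, 154, 163, 172, 177, 189, 191, 205, 207, 223, 229, 245, 256, 263, 272, 279]

Fragments:
  [0,5): 5 bp
  [5,7): 2 bp
  [7,17): 10 bp
  [17,31): 14 bp
  [31,40): 9 bp
  [40,46): 6 bp
  [46,49): 3 bp
  [49,58): 9 bp
  [58,78): 20 bp
  [78,89): 11 bp
  [89,103): 14 bp
  [103,111): 8 bp
  [111,127): 16 bp
  [127,139): 12 bp
  [139,154): 15 bp
  [154,163): 9 bp
  [163,172): 9 bp
  [172,177): 5 bp
  [177,189): 12 bp
  [189,191): 2 bp
  [191,205): 14 bp
  [205,207): 2 bp
  [207,223): 16 bp
  [223,229): 6 bp
  [229,245): 16 bp
  [245,256): 11 bp
  [256,263): 7 bp
  [263,272): 9 bp
  [272,279): 7 bp
  [279,283): 4 bp

[2,2,2,3,4,5,5,6,6,7,7,8,9,9,9,9,9,10,11,11,12,12,14,14,14,15,16,16,16,20]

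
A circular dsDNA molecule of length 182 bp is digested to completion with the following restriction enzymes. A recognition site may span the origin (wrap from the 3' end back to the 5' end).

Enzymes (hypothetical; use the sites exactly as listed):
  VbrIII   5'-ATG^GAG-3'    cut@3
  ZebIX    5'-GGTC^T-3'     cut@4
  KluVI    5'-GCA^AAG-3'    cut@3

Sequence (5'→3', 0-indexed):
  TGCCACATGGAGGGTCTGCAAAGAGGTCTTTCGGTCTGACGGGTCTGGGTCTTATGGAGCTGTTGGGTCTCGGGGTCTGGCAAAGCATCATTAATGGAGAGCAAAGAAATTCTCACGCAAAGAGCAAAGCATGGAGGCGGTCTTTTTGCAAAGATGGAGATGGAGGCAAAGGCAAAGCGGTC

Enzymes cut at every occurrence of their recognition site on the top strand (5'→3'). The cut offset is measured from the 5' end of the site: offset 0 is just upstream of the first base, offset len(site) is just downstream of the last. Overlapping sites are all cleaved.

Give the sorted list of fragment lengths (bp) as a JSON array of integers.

[4,5,5,6,6,6,6,6,7,7,7,7,8,8,8,8,8,9,9,9,13,14,16]

Site scan:
  VbrIII (ATGGAG, off=3): starts [6, 53, 93, 130, 153, 159] → cuts [9, 56, 96, 133, 156, 162]
  ZebIX (GGTCT, off=4): starts [12, 24, 32, 41, 47, 65, 73, 138, 178] → cuts [0, 16, 28, 36, 45, 51, 69, 77, 142]
  KluVI (GCAAAG, off=3): starts [17, 79, 100, 116, 123, 147, 165, 171] → cuts [20, 82, 103, 119, 126, 150, 168, 174]

Pooled cuts: [0, 9, 16, 20, 28, 36, 45, 51, 56, 69, 77, 82, 96, 103, 119, 126, 133, 142, 150, 156, 162, 168, 174]

Fragments:
  0→9: 9 bp
  9→16: 7 bp
  16→20: 4 bp
  20→28: 8 bp
  28→36: 8 bp
  36→45: 9 bp
  45→51: 6 bp
  51→56: 5 bp
  56→69: 13 bp
  69→77: 8 bp
  77→82: 5 bp
  82→96: 14 bp
  96→103: 7 bp
  103→119: 16 bp
  119→126: 7 bp
  126→133: 7 bp
  133→142: 9 bp
  142→150: 8 bp
  150→156: 6 bp
  156→162: 6 bp
  162→168: 6 bp
  168→174: 6 bp
  174→0 (wrap): 182-174+0 = 8 bp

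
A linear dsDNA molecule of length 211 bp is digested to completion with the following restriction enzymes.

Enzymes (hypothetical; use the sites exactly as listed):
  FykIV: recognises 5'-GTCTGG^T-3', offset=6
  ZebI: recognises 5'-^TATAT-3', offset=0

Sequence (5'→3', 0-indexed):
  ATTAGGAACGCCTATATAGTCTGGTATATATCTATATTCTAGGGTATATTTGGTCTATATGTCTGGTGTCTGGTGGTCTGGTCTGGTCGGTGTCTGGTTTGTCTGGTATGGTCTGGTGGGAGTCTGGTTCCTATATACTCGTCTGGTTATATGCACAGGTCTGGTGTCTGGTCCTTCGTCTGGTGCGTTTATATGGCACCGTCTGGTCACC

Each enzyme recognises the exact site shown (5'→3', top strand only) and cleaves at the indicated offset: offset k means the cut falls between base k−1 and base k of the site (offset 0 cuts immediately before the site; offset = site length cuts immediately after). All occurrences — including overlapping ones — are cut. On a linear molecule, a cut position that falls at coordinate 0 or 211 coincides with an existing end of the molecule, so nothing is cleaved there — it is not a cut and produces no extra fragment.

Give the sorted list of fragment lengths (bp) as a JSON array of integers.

[1,2,4,5,5,6,6,7,7,8,9,10,11,11,11,11,12,12,12,12,15,17,17]

Site scan:
  FykIV GTCTGGT/6: at [18, 60, 67, 75, 80, 91, 100, 110, 121, 140, 158, 165, 177, 200] ⇒ [24, 66, 73, 81, 86, 97, 106, 116, 127, 146, 164, 171, 183, 206]
  ZebI TATAT/0: at [12, 24, 26, 32, 44, 55, 131, 147, 189] ⇒ [12, 24, 26, 32, 44, 55, 131, 147, 189]

Pooled cuts: [12, 24, 26, 32, 44, 55, 66, 73, 81, 86, 97, 106, 116, 127, 131, 146, 147, 164, 171, 183, 189, 206]

Fragment lengths:
  [0,12): 12 bp
  [12,24): 12 bp
  [24,26): 2 bp
  [26,32): 6 bp
  [32,44): 12 bp
  [44,55): 11 bp
  [55,66): 11 bp
  [66,73): 7 bp
  [73,81): 8 bp
  [81,86): 5 bp
  [86,97): 11 bp
  [97,106): 9 bp
  [106,116): 10 bp
  [116,127): 11 bp
  [127,131): 4 bp
  [131,146): 15 bp
  [146,147): 1 bp
  [147,164): 17 bp
  [164,171): 7 bp
  [171,183): 12 bp
  [183,189): 6 bp
  [189,206): 17 bp
  [206,211): 5 bp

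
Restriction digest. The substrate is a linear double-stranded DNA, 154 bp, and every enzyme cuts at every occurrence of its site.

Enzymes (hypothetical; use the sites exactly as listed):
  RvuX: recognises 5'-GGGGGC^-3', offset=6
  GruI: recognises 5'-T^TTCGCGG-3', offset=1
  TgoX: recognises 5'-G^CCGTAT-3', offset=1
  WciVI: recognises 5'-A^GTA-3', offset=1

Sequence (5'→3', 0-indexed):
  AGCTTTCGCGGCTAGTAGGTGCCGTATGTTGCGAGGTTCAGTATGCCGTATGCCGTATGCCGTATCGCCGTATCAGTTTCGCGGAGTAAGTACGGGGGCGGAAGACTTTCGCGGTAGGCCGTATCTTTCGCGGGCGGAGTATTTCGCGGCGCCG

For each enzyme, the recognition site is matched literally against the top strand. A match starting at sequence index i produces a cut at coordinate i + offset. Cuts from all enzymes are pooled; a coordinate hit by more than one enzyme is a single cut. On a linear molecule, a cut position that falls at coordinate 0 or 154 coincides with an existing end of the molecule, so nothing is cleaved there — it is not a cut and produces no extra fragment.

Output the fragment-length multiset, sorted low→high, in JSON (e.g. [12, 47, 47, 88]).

Scan for sites:
  RvuX (GGGGGC, off=6): starts [93] → cuts [99]
  GruI (TTTCGCGG, off=1): starts [3, 76, 106, 125, 141] → cuts [4, 77, 107, 126, 142]
  TgoX (GCCGTAT, off=1): starts [20, 44, 51, 58, 66, 117] → cuts [21, 45, 52, 59, 67, 118]
  WciVI (AGTA, off=1): starts [13, 39, 84, 88, 137] → cuts [14, 40, 85, 89, 138]

Pooled cuts: [4, 14, 21, 40, 45, 52, 59, 67, 77, 85, 89, 99, 107, 118, 126, 138, 142]

Fragment lengths:
  [0,4): 4 bp
  [4,14): 10 bp
  [14,21): 7 bp
  [21,40): 19 bp
  [40,45): 5 bp
  [45,52): 7 bp
  [52,59): 7 bp
  [59,67): 8 bp
  [67,77): 10 bp
  [77,85): 8 bp
  [85,89): 4 bp
  [89,99): 10 bp
  [99,107): 8 bp
  [107,118): 11 bp
  [118,126): 8 bp
  [126,138): 12 bp
  [138,142): 4 bp
  [142,154): 12 bp

[4,4,4,5,7,7,7,8,8,8,8,10,10,10,11,12,12,19]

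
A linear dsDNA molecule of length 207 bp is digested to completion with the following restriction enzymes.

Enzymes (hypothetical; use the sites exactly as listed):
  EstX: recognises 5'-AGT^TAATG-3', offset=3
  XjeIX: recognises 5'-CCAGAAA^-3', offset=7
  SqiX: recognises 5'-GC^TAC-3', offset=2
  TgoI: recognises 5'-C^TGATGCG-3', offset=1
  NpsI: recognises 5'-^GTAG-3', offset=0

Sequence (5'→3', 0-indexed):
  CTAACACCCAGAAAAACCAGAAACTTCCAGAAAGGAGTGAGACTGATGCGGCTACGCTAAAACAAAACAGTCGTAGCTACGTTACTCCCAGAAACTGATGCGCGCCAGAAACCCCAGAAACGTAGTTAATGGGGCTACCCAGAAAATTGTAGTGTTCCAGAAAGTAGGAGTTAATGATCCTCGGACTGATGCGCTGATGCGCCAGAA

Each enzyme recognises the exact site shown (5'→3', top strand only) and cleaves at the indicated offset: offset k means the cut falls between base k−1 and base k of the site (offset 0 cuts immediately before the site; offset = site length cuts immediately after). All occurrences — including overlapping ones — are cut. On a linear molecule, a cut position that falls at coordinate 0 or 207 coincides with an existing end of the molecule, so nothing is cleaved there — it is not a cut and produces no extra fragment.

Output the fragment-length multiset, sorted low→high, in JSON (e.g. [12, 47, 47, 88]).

Per-enzyme occurrences:
  EstX AGTTAATG/3: at [123, 168] ⇒ [126, 171]
  XjeIX CCAGAAA/7: at [7, 16, 26, 87, 104, 113, 138, 156] ⇒ [14, 23, 33, 94, 111, 120, 145, 163]
  SqiX GCTAC/2: at [50, 75, 133] ⇒ [52, 77, 135]
  TgoI CTGATGCG/1: at [42, 94, 185, 193] ⇒ [43, 95, 186, 194]
  NpsI GTAG/0: at [72, 121, 148, 163] ⇒ [72, 121, 148, 163]

Pooled cuts: [14, 23, 33, 43, 52, 72, 77, 94, 95, 111, 120, 121, 126, 135, 145, 148, 163, 171, 186, 194]

Fragment lengths:
  [0,14): 14 bp
  [14,23): 9 bp
  [23,33): 10 bp
  [33,43): 10 bp
  [43,52): 9 bp
  [52,72): 20 bp
  [72,77): 5 bp
  [77,94): 17 bp
  [94,95): 1 bp
  [95,111): 16 bp
  [111,120): 9 bp
  [120,121): 1 bp
  [121,126): 5 bp
  [126,135): 9 bp
  [135,145): 10 bp
  [145,148): 3 bp
  [148,163): 15 bp
  [163,171): 8 bp
  [171,186): 15 bp
  [186,194): 8 bp
  [194,207): 13 bp

[1,1,3,5,5,8,8,9,9,9,9,10,10,10,13,14,15,15,16,17,20]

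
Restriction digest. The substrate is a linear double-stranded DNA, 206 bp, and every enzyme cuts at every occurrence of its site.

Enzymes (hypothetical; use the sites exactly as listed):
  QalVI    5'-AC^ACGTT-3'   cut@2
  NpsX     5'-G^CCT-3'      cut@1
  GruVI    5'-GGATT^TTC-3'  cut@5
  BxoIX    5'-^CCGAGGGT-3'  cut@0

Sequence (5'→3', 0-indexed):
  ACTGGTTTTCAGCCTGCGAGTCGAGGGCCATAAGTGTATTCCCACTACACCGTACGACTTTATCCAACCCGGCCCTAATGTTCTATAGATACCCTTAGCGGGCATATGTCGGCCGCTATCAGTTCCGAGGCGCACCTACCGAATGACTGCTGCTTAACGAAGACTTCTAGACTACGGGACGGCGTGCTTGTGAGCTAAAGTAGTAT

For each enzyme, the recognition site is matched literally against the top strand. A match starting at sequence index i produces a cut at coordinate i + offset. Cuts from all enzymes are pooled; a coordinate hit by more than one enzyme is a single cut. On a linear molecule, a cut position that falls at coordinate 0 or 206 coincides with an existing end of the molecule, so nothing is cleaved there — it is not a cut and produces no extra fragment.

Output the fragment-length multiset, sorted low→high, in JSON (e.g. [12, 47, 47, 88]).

[12,194]

Scan for sites:
  QalVI (ACACGTT, off=2): no sites
  NpsX GCCT/1: at [11] ⇒ [12]
  GruVI (GGATTTTC, off=5): no sites
  BxoIX (CCGAGGGT, off=0): no sites

All cut coordinates (distinct, sorted): [12]

Fragments:
  [0,12): 12 bp
  [12,206): 194 bp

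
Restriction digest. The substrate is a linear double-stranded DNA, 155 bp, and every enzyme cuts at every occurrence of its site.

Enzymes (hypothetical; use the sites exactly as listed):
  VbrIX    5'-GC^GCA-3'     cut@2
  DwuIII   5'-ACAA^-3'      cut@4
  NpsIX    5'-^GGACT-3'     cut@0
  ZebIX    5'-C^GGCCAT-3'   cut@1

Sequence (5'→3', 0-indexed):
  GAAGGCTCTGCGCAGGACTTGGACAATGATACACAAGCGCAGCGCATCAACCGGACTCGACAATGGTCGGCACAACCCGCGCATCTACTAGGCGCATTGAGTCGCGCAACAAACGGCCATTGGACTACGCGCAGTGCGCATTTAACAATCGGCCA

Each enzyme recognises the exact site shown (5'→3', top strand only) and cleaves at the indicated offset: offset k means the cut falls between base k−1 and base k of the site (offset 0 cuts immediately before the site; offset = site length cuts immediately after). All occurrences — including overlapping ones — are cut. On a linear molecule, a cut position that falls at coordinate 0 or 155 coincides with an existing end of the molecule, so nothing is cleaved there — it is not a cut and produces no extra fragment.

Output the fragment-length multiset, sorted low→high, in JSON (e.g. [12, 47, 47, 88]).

Per-enzyme occurrences:
  VbrIX (GCGCA, off=2): starts [9, 36, 41, 78, 91, 103, 128, 135] → cuts [11, 38, 43, 80, 93, 105, 130, 137]
  DwuIII (ACAA, off=4): starts [22, 32, 59, 71, 108, 144] → cuts [26, 36, 63, 75, 112, 148]
  NpsIX (GGACT, off=0): starts [14, 52, 121] → cuts [14, 52, 121]
  ZebIX (CGGCCAT, off=1): starts [113] → cuts [114]

All cut coordinates (distinct, sorted): [11, 14, 26, 36, 38, 43, 52, 63, 75, 80, 93, 105, 112, 114, 121, 130, 137, 148]

Fragments:
  [0,11): 11 bp
  [11,14): 3 bp
  [14,26): 12 bp
  [26,36): 10 bp
  [36,38): 2 bp
  [38,43): 5 bp
  [43,52): 9 bp
  [52,63): 11 bp
  [63,75): 12 bp
  [75,80): 5 bp
  [80,93): 13 bp
  [93,105): 12 bp
  [105,112): 7 bp
  [112,114): 2 bp
  [114,121): 7 bp
  [121,130): 9 bp
  [130,137): 7 bp
  [137,148): 11 bp
  [148,155): 7 bp

[2,2,3,5,5,7,7,7,7,9,9,10,11,11,11,12,12,12,13]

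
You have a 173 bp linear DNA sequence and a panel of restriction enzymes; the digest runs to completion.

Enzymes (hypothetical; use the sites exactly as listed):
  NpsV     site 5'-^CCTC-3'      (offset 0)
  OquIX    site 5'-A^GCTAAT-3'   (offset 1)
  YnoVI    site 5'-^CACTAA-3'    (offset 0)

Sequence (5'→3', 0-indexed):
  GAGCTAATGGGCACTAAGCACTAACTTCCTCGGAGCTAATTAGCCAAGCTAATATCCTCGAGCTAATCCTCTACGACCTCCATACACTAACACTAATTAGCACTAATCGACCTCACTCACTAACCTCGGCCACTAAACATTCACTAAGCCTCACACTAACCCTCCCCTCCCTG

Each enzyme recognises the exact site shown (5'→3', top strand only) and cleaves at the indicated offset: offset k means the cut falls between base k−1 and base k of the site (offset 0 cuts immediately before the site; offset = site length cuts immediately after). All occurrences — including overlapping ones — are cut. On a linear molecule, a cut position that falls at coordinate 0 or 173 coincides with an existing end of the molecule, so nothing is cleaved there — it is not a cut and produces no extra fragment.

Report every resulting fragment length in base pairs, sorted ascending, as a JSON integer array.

Per-enzyme occurrences:
  NpsV (CCTC, off=0): starts [27, 55, 67, 76, 110, 123, 148, 160, 165] → cuts [27, 55, 67, 76, 110, 123, 148, 160, 165]
  OquIX (AGCTAAT, off=1): starts [1, 33, 46, 60] → cuts [2, 34, 47, 61]
  YnoVI (CACTAA, off=0): starts [11, 18, 84, 90, 100, 117, 130, 141, 153] → cuts [11, 18, 84, 90, 100, 117, 130, 141, 153]

Pooled cuts: [2, 11, 18, 27, 34, 47, 55, 61, 67, 76, 84, 90, 100, 110, 117, 123, 130, 141, 148, 153, 160, 165]

Fragments:
  [0,2): 2 bp
  [2,11): 9 bp
  [11,18): 7 bp
  [18,27): 9 bp
  [27,34): 7 bp
  [34,47): 13 bp
  [47,55): 8 bp
  [55,61): 6 bp
  [61,67): 6 bp
  [67,76): 9 bp
  [76,84): 8 bp
  [84,90): 6 bp
  [90,100): 10 bp
  [100,110): 10 bp
  [110,117): 7 bp
  [117,123): 6 bp
  [123,130): 7 bp
  [130,141): 11 bp
  [141,148): 7 bp
  [148,153): 5 bp
  [153,160): 7 bp
  [160,165): 5 bp
  [165,173): 8 bp

[2,5,5,6,6,6,6,7,7,7,7,7,7,8,8,8,9,9,9,10,10,11,13]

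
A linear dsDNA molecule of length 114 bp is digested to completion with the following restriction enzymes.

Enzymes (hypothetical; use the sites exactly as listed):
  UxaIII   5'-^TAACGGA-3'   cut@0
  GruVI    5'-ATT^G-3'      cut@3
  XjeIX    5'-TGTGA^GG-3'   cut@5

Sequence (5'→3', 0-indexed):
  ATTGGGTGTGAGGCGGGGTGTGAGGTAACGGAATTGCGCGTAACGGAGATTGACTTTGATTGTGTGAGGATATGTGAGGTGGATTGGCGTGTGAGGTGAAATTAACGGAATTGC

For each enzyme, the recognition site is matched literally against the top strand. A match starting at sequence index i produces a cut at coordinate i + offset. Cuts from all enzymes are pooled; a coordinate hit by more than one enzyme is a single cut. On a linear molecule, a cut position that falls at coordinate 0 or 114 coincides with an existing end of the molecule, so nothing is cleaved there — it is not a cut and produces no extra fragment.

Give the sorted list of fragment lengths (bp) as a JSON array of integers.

[2,2,3,5,6,8,8,8,9,10,10,10,10,11,12]

Per-enzyme occurrences:
  UxaIII (TAACGGA, off=0): starts [25, 40, 102] → cuts [25, 40, 102]
  GruVI (ATTG, off=3): starts [0, 32, 48, 58, 82, 109] → cuts [3, 35, 51, 61, 85, 112]
  XjeIX (TGTGAGG, off=5): starts [6, 18, 62, 72, 89] → cuts [11, 23, 67, 77, 94]

All cut coordinates (distinct, sorted): [3, 11, 23, 25, 35, 40, 51, 61, 67, 77, 85, 94, 102, 112]

Fragments:
  [0,3): 3 bp
  [3,11): 8 bp
  [11,23): 12 bp
  [23,25): 2 bp
  [25,35): 10 bp
  [35,40): 5 bp
  [40,51): 11 bp
  [51,61): 10 bp
  [61,67): 6 bp
  [67,77): 10 bp
  [77,85): 8 bp
  [85,94): 9 bp
  [94,102): 8 bp
  [102,112): 10 bp
  [112,114): 2 bp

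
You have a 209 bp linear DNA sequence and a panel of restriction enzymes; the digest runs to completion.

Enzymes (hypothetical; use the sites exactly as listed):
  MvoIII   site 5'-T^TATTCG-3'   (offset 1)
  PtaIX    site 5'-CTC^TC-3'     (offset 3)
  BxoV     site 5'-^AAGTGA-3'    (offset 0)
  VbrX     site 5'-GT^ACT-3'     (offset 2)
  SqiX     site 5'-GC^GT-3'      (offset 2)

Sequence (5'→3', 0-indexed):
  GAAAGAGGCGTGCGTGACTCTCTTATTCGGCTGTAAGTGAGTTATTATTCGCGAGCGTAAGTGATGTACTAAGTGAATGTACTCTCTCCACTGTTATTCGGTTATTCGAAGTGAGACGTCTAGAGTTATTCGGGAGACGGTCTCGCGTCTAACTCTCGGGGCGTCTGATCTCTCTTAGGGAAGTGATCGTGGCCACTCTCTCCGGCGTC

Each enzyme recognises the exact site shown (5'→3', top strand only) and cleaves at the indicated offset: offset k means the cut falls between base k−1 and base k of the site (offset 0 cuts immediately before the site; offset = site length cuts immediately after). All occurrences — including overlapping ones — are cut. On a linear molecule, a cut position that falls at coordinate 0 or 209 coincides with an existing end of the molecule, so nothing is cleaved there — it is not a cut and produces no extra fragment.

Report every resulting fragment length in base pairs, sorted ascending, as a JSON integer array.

[2,2,2,3,3,3,4,4,6,6,7,7,8,8,8,9,9,9,10,10,11,11,11,18,18,20]

Scan for sites:
  MvoIII (TTATTCG, off=1): starts [22, 44, 93, 101, 125] → cuts [23, 45, 94, 102, 126]
  PtaIX (CTCTC, off=3): starts [17, 81, 83, 152, 169, 195, 197] → cuts [20, 84, 86, 155, 172, 198, 200]
  BxoV (AAGTGA, off=0): starts [34, 58, 70, 108, 180] → cuts [34, 58, 70, 108, 180]
  VbrX (GTACT, off=2): starts [65, 78] → cuts [67, 80]
  SqiX (GCGT, off=2): starts [7, 11, 54, 144, 160, 204] → cuts [9, 13, 56, 146, 162, 206]

Pooled cuts: [9, 13, 20, 23, 34, 45, 56, 58, 67, 70, 80, 84, 86, 94, 102, 108, 126, 146, 155, 162, 172, 180, 198, 200, 206]

Fragment lengths:
  [0,9): 9 bp
  [9,13): 4 bp
  [13,20): 7 bp
  [20,23): 3 bp
  [23,34): 11 bp
  [34,45): 11 bp
  [45,56): 11 bp
  [56,58): 2 bp
  [58,67): 9 bp
  [67,70): 3 bp
  [70,80): 10 bp
  [80,84): 4 bp
  [84,86): 2 bp
  [86,94): 8 bp
  [94,102): 8 bp
  [102,108): 6 bp
  [108,126): 18 bp
  [126,146): 20 bp
  [146,155): 9 bp
  [155,162): 7 bp
  [162,172): 10 bp
  [172,180): 8 bp
  [180,198): 18 bp
  [198,200): 2 bp
  [200,206): 6 bp
  [206,209): 3 bp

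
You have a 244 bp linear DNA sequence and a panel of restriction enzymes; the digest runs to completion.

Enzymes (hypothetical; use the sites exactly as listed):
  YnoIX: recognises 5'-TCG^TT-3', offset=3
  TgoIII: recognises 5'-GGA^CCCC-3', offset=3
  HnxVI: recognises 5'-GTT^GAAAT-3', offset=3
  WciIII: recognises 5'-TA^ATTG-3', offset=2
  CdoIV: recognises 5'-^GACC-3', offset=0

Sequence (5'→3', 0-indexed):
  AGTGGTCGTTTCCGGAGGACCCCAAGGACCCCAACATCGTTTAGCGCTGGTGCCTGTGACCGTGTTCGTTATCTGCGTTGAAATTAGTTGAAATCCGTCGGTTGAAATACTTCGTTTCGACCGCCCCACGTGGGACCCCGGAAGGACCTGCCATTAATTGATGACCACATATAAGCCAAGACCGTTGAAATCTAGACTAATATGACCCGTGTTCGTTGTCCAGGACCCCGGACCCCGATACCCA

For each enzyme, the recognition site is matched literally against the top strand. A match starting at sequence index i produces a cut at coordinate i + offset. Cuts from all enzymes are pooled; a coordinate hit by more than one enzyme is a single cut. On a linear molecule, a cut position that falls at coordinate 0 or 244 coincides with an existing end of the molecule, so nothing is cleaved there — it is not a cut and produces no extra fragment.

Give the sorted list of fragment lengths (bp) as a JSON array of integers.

[2,2,2,2,2,4,5,6,7,7,8,8,9,9,10,11,11,11,11,12,12,12,14,15,17,17,18]

Per-enzyme occurrences:
  YnoIX (TCGTT, off=3): starts [5, 36, 65, 111, 212] → cuts [8, 39, 68, 114, 215]
  TgoIII (GGACCCC, off=3): starts [16, 25, 132, 222, 229] → cuts [19, 28, 135, 225, 232]
  HnxVI (GTTGAAAT, off=3): starts [76, 86, 100, 183] → cuts [79, 89, 103, 186]
  WciIII (TAATTG, off=2): starts [154] → cuts [156]
  CdoIV (GACC, off=0): starts [17, 26, 57, 118, 133, 144, 162, 179, 203, 223, 230] → cuts [17, 26, 57, 118, 133, 144, 162, 179, 203, 223, 230]

Pooled cuts: [8, 17, 19, 26, 28, 39, 57, 68, 79, 89, 103, 114, 118, 133, 135, 144, 156, 162, 179, 186, 203, 215, 223, 225, 230, 232]

Fragments:
  [0,8): 8 bp
  [8,17): 9 bp
  [17,19): 2 bp
  [19,26): 7 bp
  [26,28): 2 bp
  [28,39): 11 bp
  [39,57): 18 bp
  [57,68): 11 bp
  [68,79): 11 bp
  [79,89): 10 bp
  [89,103): 14 bp
  [103,114): 11 bp
  [114,118): 4 bp
  [118,133): 15 bp
  [133,135): 2 bp
  [135,144): 9 bp
  [144,156): 12 bp
  [156,162): 6 bp
  [162,179): 17 bp
  [179,186): 7 bp
  [186,203): 17 bp
  [203,215): 12 bp
  [215,223): 8 bp
  [223,225): 2 bp
  [225,230): 5 bp
  [230,232): 2 bp
  [232,244): 12 bp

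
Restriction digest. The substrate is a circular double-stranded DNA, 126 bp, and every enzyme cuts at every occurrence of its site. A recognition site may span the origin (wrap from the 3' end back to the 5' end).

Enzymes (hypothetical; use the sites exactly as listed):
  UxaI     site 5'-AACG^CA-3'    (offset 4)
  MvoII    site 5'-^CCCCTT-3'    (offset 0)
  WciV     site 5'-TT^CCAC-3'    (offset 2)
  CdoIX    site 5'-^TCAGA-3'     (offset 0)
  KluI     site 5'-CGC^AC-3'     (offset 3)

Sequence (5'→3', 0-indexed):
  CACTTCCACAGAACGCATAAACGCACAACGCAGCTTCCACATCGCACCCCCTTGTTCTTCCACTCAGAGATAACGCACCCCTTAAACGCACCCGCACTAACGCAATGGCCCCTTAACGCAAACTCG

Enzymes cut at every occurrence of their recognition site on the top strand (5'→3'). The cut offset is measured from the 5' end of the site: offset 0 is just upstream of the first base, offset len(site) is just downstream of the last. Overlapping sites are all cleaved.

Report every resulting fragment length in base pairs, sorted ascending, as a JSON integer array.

Scan for sites:
  UxaI AACGCA/4: at [11, 19, 26, 71, 84, 98, 114] ⇒ [15, 23, 30, 75, 88, 102, 118]
  MvoII CCCCTT/0: at [47, 77, 108] ⇒ [47, 77, 108]
  WciV TTCCAC/2: at [3, 34, 57] ⇒ [5, 36, 59]
  CdoIX TCAGA/0: at [63] ⇒ [63]
  KluI CGCAC/3: at [21, 42, 73, 86, 92, 124] ⇒ [1, 24, 45, 76, 89, 95]

All cut coordinates (distinct, sorted): [1, 5, 15, 23, 24, 30, 36, 45, 47, 59, 63, 75, 76, 77, 88, 89, 95, 102, 108, 118]

Fragments:
  1→5: 4 bp
  5→15: 10 bp
  15→23: 8 bp
  23→24: 1 bp
  24→30: 6 bp
  30→36: 6 bp
  36→45: 9 bp
  45→47: 2 bp
  47→59: 12 bp
  59→63: 4 bp
  63→75: 12 bp
  75→76: 1 bp
  76→77: 1 bp
  77→88: 11 bp
  88→89: 1 bp
  89→95: 6 bp
  95→102: 7 bp
  102→108: 6 bp
  108→118: 10 bp
  118→1 (wrap): 126-118+1 = 9 bp

[1,1,1,1,2,4,4,6,6,6,6,7,8,9,9,10,10,11,12,12]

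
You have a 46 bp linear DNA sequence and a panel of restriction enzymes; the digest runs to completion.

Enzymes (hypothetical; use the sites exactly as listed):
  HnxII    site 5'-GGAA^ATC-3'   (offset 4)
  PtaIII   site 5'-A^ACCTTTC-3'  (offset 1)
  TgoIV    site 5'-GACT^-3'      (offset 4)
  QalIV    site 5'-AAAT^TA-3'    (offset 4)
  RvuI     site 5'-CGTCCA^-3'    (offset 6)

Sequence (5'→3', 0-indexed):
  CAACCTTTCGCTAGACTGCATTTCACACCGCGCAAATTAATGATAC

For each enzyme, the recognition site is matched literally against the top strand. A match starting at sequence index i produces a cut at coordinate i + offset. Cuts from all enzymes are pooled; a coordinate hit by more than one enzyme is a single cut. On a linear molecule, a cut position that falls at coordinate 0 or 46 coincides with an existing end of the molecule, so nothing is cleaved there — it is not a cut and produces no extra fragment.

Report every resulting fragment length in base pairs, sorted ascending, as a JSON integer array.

Scan for sites:
  HnxII (GGAAATC, off=4): no sites
  PtaIII AACCTTTC/1: at [1] ⇒ [2]
  TgoIV GACT/4: at [13] ⇒ [17]
  QalIV AAATTA/4: at [33] ⇒ [37]
  RvuI (CGTCCA, off=6): no sites

All cut coordinates (distinct, sorted): [2, 17, 37]

Fragment lengths:
  [0,2): 2 bp
  [2,17): 15 bp
  [17,37): 20 bp
  [37,46): 9 bp

[2,9,15,20]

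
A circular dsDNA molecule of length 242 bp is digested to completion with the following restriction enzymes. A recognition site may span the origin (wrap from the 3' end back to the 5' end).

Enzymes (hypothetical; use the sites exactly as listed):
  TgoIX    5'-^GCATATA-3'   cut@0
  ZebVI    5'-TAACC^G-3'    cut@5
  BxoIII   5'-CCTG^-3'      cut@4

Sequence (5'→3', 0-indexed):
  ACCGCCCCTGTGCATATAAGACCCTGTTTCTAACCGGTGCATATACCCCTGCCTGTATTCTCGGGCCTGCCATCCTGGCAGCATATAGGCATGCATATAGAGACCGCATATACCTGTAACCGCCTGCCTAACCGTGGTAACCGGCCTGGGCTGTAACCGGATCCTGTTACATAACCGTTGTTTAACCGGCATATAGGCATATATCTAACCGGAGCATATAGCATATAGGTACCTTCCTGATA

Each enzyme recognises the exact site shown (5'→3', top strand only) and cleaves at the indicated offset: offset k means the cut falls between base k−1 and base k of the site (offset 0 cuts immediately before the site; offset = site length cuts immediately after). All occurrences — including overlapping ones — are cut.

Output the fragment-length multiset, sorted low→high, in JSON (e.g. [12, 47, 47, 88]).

Site scan:
  TgoIX (GCATATA, off=0): starts [11, 38, 80, 92, 105, 188, 196, 213, 220] → cuts [11, 38, 80, 92, 105, 188, 196, 213, 220]
  ZebVI (TAACCG, off=5): starts [30, 116, 128, 137, 153, 171, 182, 205, 240] → cuts [3, 35, 121, 133, 142, 158, 176, 187, 210]
  BxoIII (CCTG, off=4): starts [6, 22, 47, 51, 65, 73, 112, 122, 144, 162, 235] → cuts [10, 26, 51, 55, 69, 77, 116, 126, 148, 166, 239]

Pooled cuts: [3, 10, 11, 26, 35, 38, 51, 55, 69, 77, 80, 92, 105, 116, 121, 126, 133, 142, 148, 158, 166, 176, 187, 188, 196, 210, 213, 220, 239]

Fragments:
  3→10: 7 bp
  10→11: 1 bp
  11→26: 15 bp
  26→35: 9 bp
  35→38: 3 bp
  38→51: 13 bp
  51→55: 4 bp
  55→69: 14 bp
  69→77: 8 bp
  77→80: 3 bp
  80→92: 12 bp
  92→105: 13 bp
  105→116: 11 bp
  116→121: 5 bp
  121→126: 5 bp
  126→133: 7 bp
  133→142: 9 bp
  142→148: 6 bp
  148→158: 10 bp
  158→166: 8 bp
  166→176: 10 bp
  176→187: 11 bp
  187→188: 1 bp
  188→196: 8 bp
  196→210: 14 bp
  210→213: 3 bp
  213→220: 7 bp
  220→239: 19 bp
  239→3 (wrap): 242-239+3 = 6 bp

[1,1,3,3,3,4,5,5,6,6,7,7,7,8,8,8,9,9,10,10,11,11,12,13,13,14,14,15,19]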